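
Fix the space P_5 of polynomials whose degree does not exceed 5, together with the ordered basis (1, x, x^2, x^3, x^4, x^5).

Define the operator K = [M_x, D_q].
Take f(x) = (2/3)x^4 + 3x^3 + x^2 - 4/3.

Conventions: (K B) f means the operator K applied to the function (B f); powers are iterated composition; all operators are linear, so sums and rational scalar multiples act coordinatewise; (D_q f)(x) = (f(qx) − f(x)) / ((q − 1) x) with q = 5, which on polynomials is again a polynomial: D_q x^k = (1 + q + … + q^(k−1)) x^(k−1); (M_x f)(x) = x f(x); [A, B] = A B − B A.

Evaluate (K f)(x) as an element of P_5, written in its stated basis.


D_q f = 104x^3 + 93x^2 + 6x
M_x D_q f = 104x^4 + 93x^3 + 6x^2
M_x f = (2/3)x^5 + 3x^4 + x^3 - (4/3)x
D_q M_x f = (1562/3)x^4 + 468x^3 + 31x^2 - 4/3
[M_x, D_q] f = -(1250/3)x^4 - 375x^3 - 25x^2 + 4/3

the image equals g(x) = -(1250/3)x^4 - 375x^3 - 25x^2 + 4/3


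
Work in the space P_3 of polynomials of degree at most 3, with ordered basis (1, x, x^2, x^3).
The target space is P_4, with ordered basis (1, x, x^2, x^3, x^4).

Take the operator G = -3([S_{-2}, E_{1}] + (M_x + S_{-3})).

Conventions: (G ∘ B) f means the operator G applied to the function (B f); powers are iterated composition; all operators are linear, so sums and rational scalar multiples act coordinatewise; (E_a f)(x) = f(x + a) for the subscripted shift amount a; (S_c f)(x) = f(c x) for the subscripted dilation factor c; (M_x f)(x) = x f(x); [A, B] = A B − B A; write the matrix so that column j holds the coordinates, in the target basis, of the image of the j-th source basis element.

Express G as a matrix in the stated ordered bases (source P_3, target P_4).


image of 1: -3x - 3
image of x: -3x^2 + 9x - 9
image of x^2: -3x^3 - 27x^2 + 36x + 9
image of x^3: -3x^4 + 81x^3 - 108x^2 - 54x - 27
each image's coordinates form column j of the matrix

the matrix is [[-3, -9, 9, -27]; [-3, 9, 36, -54]; [0, -3, -27, -108]; [0, 0, -3, 81]; [0, 0, 0, -3]] (rows listed top to bottom)


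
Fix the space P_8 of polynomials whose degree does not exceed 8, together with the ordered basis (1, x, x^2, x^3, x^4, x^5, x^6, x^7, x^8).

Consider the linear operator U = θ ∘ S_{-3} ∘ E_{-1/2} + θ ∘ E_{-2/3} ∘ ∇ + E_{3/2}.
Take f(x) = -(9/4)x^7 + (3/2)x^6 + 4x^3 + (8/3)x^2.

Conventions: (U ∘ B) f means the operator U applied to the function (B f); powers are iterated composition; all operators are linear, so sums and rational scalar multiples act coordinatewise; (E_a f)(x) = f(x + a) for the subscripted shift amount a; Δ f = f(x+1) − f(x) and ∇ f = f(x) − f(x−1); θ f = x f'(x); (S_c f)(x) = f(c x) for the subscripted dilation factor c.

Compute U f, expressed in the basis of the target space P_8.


g(x) = 34443x^7 + (327117/8)x^6 + (162585/8)x^5 + (103095/32)x^4 + (9005/4)x^3 - (223937/128)x^2 + (135401/384)x - 951/512

E_{-1/2} f = -(9/4)x^7 + (75/8)x^6 - (261/16)x^5 + (495/32)x^4 - (299/64)x^3 - (173/384)x^2 - (149/768)x + 319/1536
S_{-3} E_{-1/2} f = (19683/4)x^7 + (54675/8)x^6 + (63423/16)x^5 + (40095/32)x^4 + (8073/64)x^3 - (519/128)x^2 + (149/256)x + 319/1536
θ S_{-3} E_{-1/2} f = (137781/4)x^7 + (164025/4)x^6 + (317115/16)x^5 + (40095/8)x^4 + (24219/64)x^3 - (519/64)x^2 + (149/256)x
∇ f = -(63/4)x^6 + (225/4)x^5 - (405/4)x^4 + (435/4)x^3 - (231/4)x^2 + (217/12)x - 29/12
E_{-2/3} ∇ f = -(63/4)x^6 + (477/4)x^5 - (1575/4)x^4 + (8665/12)x^3 - (9103/12)x^2 + (5137/12)x - 32773/324
θ E_{-2/3} ∇ f = -(189/2)x^6 + (2385/4)x^5 - 1575x^4 + (8665/4)x^3 - (9103/6)x^2 + (5137/12)x
E_{3/2} f = -(9/4)x^7 - (177/8)x^6 - (1485/16)x^5 - (6885/32)x^4 - (18779/64)x^3 - (86105/384)x^2 - (19471/256)x - 951/512
(θ ∘ S_{-3} ∘ E_{-1/2} + θ ∘ E_{-2/3} ∘ ∇ + E_{3/2}) f = 34443x^7 + (327117/8)x^6 + (162585/8)x^5 + (103095/32)x^4 + (9005/4)x^3 - (223937/128)x^2 + (135401/384)x - 951/512


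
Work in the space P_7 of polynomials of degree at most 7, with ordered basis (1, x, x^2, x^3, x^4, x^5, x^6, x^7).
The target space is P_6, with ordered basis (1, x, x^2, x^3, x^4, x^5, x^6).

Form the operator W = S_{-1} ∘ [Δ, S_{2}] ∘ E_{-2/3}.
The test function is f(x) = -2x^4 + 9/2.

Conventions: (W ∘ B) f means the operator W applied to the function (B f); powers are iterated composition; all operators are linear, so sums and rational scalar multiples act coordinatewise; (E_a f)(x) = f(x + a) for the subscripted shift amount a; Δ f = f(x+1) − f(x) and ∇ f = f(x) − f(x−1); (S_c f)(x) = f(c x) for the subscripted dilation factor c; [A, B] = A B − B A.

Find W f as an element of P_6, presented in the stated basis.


g(x) = 64x^3 - 80x^2 + (112/3)x - 170/27

E_{-2/3} f = -2x^4 + (16/3)x^3 - (16/3)x^2 + (64/27)x + 665/162
S_{2} E_{-2/3} f = -32x^4 + (128/3)x^3 - (64/3)x^2 + (128/27)x + 665/162
Δ S_{2} E_{-2/3} f = -128x^3 - 64x^2 - (128/3)x - 160/27
Δ E_{-2/3} f = -8x^3 + 4x^2 - (8/3)x + 10/27
S_{2} Δ E_{-2/3} f = -64x^3 + 16x^2 - (16/3)x + 10/27
[Δ, S_{2}] E_{-2/3} f = -64x^3 - 80x^2 - (112/3)x - 170/27
S_{-1} [Δ, S_{2}] E_{-2/3} f = 64x^3 - 80x^2 + (112/3)x - 170/27


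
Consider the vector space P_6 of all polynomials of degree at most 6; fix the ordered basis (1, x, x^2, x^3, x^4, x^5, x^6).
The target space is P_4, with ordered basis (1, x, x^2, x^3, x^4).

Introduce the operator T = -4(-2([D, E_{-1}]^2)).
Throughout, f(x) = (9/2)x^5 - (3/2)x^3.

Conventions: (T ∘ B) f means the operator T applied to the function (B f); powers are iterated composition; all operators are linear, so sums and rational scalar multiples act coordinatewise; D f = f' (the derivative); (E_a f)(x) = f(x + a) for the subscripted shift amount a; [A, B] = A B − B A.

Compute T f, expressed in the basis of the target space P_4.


E_{-1} f = (9/2)x^5 - (45/2)x^4 + (87/2)x^3 - (81/2)x^2 + 18x - 3
D E_{-1} f = (45/2)x^4 - 90x^3 + (261/2)x^2 - 81x + 18
D f = (45/2)x^4 - (9/2)x^2
E_{-1} D f = (45/2)x^4 - 90x^3 + (261/2)x^2 - 81x + 18
[D, E_{-1}] f = 0
E_{-1} [D, E_{-1}] f = 0
D E_{-1} [D, E_{-1}] f = 0
D [D, E_{-1}] f = 0
E_{-1} D [D, E_{-1}] f = 0
[D, E_{-1}] [D, E_{-1}] f = 0
(-2([D, E_{-1}]^2)) f = 0
(-4(-2([D, E_{-1}]^2))) f = 0

g(x) = 0


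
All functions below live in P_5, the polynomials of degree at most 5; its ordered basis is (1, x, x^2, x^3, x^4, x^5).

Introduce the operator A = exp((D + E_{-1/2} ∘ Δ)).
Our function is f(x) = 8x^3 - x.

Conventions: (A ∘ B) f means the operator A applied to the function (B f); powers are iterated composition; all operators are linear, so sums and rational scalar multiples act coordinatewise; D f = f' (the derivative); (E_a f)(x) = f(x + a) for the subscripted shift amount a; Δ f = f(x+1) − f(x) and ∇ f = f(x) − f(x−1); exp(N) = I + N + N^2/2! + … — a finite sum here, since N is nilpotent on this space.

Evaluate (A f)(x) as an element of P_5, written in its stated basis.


order-1 term: 48x^2
order-2 term: 96x
order-3 term: 64
the series for exp((D + E_{-1/2} ∘ Δ)) f terminates at order 3
exp((D + E_{-1/2} ∘ Δ)) f = 8x^3 + 48x^2 + 95x + 64

the image equals g(x) = 8x^3 + 48x^2 + 95x + 64


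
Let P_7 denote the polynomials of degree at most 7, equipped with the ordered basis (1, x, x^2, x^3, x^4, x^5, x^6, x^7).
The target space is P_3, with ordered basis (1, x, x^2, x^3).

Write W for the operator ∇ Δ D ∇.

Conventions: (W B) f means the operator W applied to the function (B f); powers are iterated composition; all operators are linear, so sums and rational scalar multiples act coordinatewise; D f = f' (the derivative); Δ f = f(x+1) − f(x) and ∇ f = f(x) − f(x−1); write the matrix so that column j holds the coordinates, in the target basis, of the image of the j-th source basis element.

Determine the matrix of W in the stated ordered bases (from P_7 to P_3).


the matrix is [[0, 0, 0, 0, 24, -60, 180, -420]; [0, 0, 0, 0, 0, 120, -360, 1260]; [0, 0, 0, 0, 0, 0, 360, -1260]; [0, 0, 0, 0, 0, 0, 0, 840]] (rows listed top to bottom)

image of 1: 0
image of x: 0
image of x^2: 0
image of x^3: 0
image of x^4: 24
image of x^5: 120x - 60
image of x^6: 360x^2 - 360x + 180
image of x^7: 840x^3 - 1260x^2 + 1260x - 420
each image's coordinates form column j of the matrix


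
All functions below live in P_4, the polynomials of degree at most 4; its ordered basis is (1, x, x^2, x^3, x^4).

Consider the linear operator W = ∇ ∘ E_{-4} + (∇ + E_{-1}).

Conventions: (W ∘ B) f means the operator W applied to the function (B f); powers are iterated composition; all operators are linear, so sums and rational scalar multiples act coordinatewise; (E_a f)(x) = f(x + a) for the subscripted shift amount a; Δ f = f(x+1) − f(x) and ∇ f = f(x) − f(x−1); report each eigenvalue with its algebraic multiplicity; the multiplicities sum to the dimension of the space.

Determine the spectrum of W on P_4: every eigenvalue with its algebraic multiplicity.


image of 1: 1
image of x: x + 1
image of x^2: x^2 + 2x - 9
image of x^3: x^3 + 3x^2 - 27x + 61
image of x^4: x^4 + 4x^3 - 54x^2 + 244x - 369
the matrix is upper triangular; its diagonal is (1, 1, 1, 1, 1)
for a triangular matrix the eigenvalues are the diagonal entries, with algebraic multiplicity their repetition count

λ = 1 (multiplicity 5)


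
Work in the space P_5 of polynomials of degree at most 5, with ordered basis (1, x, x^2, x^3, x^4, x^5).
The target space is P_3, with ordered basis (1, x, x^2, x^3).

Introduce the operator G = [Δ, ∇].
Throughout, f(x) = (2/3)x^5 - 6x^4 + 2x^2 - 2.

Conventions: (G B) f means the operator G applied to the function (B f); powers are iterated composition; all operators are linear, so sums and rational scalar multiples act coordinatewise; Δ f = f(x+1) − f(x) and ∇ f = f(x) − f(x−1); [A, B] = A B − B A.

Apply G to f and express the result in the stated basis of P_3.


∇ f = (10/3)x^4 - (92/3)x^3 + (128/3)x^2 - (70/3)x + 14/3
Δ ∇ f = (40/3)x^3 - 72x^2 + (20/3)x - 8
Δ f = (10/3)x^4 - (52/3)x^3 - (88/3)x^2 - (50/3)x - 10/3
∇ Δ f = (40/3)x^3 - 72x^2 + (20/3)x - 8
[Δ, ∇] f = 0

the image equals g(x) = 0


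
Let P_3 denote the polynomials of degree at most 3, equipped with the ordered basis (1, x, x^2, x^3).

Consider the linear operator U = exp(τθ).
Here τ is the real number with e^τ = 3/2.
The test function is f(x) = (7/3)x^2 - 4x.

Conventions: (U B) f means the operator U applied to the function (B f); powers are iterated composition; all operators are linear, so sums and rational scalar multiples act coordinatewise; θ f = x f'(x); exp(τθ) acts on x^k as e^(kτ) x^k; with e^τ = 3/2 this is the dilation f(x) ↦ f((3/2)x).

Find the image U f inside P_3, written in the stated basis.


g(x) = (21/4)x^2 - 6x

exp(τθ) x^k = e^(kτ) x^k; with e^τ = 3/2 this sends x^k to (3/2)^k x^k
x ↦ 3/2 x
x^2 ↦ 9/4 x^2
applying this coordinatewise to f: exp(τθ) f = (21/4)x^2 - 6x


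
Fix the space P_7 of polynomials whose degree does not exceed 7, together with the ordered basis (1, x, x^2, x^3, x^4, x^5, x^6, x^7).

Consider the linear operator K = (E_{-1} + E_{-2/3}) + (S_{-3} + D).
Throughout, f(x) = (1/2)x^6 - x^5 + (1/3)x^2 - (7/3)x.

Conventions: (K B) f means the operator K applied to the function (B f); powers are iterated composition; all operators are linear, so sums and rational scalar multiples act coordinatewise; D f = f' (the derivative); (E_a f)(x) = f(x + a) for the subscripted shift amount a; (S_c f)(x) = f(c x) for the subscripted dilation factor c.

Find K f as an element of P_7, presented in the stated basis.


E_{-1} f = (1/2)x^6 - 4x^5 + (25/2)x^4 - 20x^3 + (107/6)x^2 - 11x + 25/6
E_{-2/3} f = (1/2)x^6 - 3x^5 + (20/3)x^4 - (200/27)x^3 + (43/9)x^2 - (337/81)x + 1370/729
(E_{-1} + E_{-2/3}) f = x^6 - 7x^5 + (115/6)x^4 - (740/27)x^3 + (407/18)x^2 - (1228/81)x + 8815/1458
S_{-3} f = (729/2)x^6 + 243x^5 + 3x^2 + 7x
D f = 3x^5 - 5x^4 + (2/3)x - 7/3
(S_{-3} + D) f = (729/2)x^6 + 246x^5 - 5x^4 + 3x^2 + (23/3)x - 7/3
((E_{-1} + E_{-2/3}) + (S_{-3} + D)) f = (731/2)x^6 + 239x^5 + (85/6)x^4 - (740/27)x^3 + (461/18)x^2 - (607/81)x + 5413/1458

the image equals g(x) = (731/2)x^6 + 239x^5 + (85/6)x^4 - (740/27)x^3 + (461/18)x^2 - (607/81)x + 5413/1458


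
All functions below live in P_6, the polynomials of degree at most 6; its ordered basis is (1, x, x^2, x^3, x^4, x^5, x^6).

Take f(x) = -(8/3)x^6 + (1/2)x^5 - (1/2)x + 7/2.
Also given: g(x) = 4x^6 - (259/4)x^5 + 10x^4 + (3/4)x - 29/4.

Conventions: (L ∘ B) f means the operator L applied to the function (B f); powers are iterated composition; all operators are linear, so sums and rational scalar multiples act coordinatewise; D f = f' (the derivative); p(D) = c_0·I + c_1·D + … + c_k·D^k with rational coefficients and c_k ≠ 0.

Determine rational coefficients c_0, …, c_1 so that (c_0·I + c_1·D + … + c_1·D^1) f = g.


c_0 = -3/2, c_1 = 4

D^0 f = -(8/3)x^6 + (1/2)x^5 - (1/2)x + 7/2
D^1 f = -16x^5 + (5/2)x^4 - 1/2
matching coefficients of g against c_0 f + c_1 Df + … from the top degree down determines the c_i
solution: c_0 = -3/2, c_1 = 4


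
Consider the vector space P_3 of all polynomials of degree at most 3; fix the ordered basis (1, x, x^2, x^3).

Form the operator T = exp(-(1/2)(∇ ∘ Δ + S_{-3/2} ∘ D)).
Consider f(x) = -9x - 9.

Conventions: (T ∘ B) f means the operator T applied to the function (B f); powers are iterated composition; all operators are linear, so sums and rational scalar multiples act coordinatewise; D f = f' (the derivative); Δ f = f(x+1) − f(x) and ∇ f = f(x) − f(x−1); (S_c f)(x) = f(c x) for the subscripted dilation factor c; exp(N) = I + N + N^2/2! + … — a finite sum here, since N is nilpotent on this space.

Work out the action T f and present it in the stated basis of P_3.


g(x) = -9x - 9/2

order-1 term: 9/2
the series for exp(-(1/2)(∇ ∘ Δ + S_{-3/2} ∘ D)) f terminates at order 1
exp(-(1/2)(∇ ∘ Δ + S_{-3/2} ∘ D)) f = -9x - 9/2


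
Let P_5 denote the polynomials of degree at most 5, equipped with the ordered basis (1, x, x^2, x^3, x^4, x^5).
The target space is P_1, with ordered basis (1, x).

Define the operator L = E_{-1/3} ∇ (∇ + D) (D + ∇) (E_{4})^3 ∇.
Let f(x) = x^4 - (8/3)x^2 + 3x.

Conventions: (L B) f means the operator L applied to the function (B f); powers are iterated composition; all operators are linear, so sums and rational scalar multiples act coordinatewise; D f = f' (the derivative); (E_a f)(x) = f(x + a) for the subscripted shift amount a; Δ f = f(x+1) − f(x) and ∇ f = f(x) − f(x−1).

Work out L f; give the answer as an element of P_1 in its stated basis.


the result is g(x) = 96

∇ f = 4x^3 - 6x^2 - (4/3)x + 14/3
E_{4} ∇ f = 4x^3 + 42x^2 + (428/3)x + 478/3
E_{4} E_{4} ∇ f = 4x^3 + 90x^2 + (2012/3)x + 1658
E_{4} E_{4} E_{4} ∇ f = 4x^3 + 138x^2 + (4748/3)x + 18110/3
D (E_{4})^3 ∇ f = 12x^2 + 276x + 4748/3
∇ (E_{4})^3 ∇ f = 12x^2 + 264x + 4346/3
(D + ∇) (E_{4})^3 ∇ f = 24x^2 + 540x + 9094/3
∇ (D + ∇) (E_{4})^3 ∇ f = 48x + 516
D (D + ∇) (E_{4})^3 ∇ f = 48x + 540
(∇ + D) (D + ∇) (E_{4})^3 ∇ f = 96x + 1056
∇ (∇ + D) (D + ∇) (E_{4})^3 ∇ f = 96
E_{-1/3} ∇ (∇ + D) (D + ∇) (E_{4})^3 ∇ f = 96


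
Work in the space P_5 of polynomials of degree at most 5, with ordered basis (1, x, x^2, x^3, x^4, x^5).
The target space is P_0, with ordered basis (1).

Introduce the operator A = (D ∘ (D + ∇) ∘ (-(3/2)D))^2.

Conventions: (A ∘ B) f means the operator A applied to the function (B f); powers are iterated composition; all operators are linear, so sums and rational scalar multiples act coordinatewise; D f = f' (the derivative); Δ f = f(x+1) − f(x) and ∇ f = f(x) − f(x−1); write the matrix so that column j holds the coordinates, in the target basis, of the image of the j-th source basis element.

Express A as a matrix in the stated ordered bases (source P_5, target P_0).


the matrix is [[0, 0, 0, 0, 0, 0]] (rows listed top to bottom)

image of 1: 0
image of x: 0
image of x^2: 0
image of x^3: 0
image of x^4: 0
image of x^5: 0
each image's coordinates form column j of the matrix


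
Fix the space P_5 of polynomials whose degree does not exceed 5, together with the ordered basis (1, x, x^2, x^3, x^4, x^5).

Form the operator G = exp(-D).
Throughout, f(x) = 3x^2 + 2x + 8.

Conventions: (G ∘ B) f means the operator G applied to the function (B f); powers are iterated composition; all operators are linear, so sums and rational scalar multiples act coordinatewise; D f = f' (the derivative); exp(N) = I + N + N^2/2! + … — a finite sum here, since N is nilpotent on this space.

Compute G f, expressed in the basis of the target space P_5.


order-1 term: -6x - 2
order-2 term: 3
the series for exp(-D) f terminates at order 2
exp(-D) f = 3x^2 - 4x + 9

the image equals g(x) = 3x^2 - 4x + 9


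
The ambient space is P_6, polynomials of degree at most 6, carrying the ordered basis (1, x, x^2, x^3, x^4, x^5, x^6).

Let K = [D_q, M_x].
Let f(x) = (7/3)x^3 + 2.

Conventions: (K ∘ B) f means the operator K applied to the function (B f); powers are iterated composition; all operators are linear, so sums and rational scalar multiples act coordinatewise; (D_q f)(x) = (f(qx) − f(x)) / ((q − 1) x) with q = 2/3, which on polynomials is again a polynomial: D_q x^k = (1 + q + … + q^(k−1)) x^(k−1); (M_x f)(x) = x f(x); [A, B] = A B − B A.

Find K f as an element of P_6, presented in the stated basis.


M_x f = (7/3)x^4 + 2x
D_q M_x f = (455/81)x^3 + 2
D_q f = (133/27)x^2
M_x D_q f = (133/27)x^3
[D_q, M_x] f = (56/81)x^3 + 2

g(x) = (56/81)x^3 + 2


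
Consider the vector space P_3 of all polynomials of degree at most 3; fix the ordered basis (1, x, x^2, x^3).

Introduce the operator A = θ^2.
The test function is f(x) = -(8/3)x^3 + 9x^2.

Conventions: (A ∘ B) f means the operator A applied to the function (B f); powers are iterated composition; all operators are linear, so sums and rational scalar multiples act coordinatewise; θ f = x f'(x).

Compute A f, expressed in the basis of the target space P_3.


g(x) = -24x^3 + 36x^2

θ f = -8x^3 + 18x^2
θ θ f = -24x^3 + 36x^2


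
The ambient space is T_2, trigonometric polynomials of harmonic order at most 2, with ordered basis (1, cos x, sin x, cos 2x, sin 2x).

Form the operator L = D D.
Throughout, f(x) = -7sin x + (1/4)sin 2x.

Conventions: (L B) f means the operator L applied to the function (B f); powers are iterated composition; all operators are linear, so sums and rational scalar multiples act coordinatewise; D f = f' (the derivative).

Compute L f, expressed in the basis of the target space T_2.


the image equals g(x) = 7sin x - sin 2x

D f = -7cos x + (1/2)cos 2x
D D f = 7sin x - sin 2x


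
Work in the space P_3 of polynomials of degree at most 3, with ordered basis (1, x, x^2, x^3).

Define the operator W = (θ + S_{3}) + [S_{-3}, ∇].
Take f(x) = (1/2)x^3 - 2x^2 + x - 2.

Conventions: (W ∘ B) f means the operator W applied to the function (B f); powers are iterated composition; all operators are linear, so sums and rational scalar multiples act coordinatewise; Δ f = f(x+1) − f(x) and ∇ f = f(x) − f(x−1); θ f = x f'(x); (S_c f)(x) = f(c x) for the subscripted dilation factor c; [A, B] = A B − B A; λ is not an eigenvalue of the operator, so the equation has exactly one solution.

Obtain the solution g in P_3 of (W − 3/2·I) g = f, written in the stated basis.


the result is g(x) = (1/57)x^3 - (148/361)x^2 - (1094/361)x - 27964/1083

write g with unknown coordinates in the stated basis and equate coefficients in (W − 3/2·I) g = f
solving from the highest basis element down gives g = (1/57)x^3 - (148/361)x^2 - (1094/361)x - 27964/1083
check: W g = (10/19)x^3 - (944/361)x^2 - (1280/361)x - 14704/361
so W g − 3/2·g = (1/2)x^3 - 2x^2 + x - 2 = f ✓


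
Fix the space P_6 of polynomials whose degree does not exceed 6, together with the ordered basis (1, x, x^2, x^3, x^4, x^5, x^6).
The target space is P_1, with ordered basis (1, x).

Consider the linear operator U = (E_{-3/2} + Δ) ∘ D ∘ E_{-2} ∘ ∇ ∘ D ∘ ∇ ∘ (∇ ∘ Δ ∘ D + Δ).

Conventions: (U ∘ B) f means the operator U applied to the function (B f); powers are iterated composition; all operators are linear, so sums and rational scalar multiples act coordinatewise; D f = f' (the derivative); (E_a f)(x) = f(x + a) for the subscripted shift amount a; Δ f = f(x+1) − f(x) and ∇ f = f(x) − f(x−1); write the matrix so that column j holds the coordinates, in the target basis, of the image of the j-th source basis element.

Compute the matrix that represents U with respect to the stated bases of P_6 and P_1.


image of 1: 0
image of x: 0
image of x^2: 0
image of x^3: 0
image of x^4: 0
image of x^5: 120
image of x^6: 720x - 2160
each image's coordinates form column j of the matrix

the matrix is [[0, 0, 0, 0, 0, 120, -2160]; [0, 0, 0, 0, 0, 0, 720]] (rows listed top to bottom)


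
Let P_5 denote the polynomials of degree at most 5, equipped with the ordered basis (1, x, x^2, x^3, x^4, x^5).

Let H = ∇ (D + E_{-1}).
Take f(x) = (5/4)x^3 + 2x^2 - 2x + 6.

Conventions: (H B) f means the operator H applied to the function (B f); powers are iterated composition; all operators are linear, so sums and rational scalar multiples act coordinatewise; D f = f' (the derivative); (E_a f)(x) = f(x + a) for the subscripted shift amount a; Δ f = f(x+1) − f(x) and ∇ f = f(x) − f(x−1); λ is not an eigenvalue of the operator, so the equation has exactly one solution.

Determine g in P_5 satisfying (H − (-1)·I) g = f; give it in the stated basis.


the image equals g(x) = (5/4)x^3 - (7/4)x^2 + (21/4)x - 6

write g with unknown coordinates in the stated basis and equate coefficients in (H − (-1)·I) g = f
solving from the highest basis element down gives g = (5/4)x^3 - (7/4)x^2 + (21/4)x - 6
check: H g = (15/4)x^2 - (29/4)x + 12
so H g − (-1)·g = (5/4)x^3 + 2x^2 - 2x + 6 = f ✓


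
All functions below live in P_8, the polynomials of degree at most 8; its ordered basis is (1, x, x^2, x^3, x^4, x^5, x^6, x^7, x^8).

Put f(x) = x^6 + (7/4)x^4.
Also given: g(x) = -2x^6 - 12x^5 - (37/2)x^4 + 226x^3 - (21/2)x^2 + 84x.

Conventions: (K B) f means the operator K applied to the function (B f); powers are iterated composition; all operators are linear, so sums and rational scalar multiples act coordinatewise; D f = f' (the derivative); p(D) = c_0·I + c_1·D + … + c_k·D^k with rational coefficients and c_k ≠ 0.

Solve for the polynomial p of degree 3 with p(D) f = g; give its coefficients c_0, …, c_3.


D^0 f = x^6 + (7/4)x^4
D^1 f = 6x^5 + 7x^3
D^2 f = 30x^4 + 21x^2
D^3 f = 120x^3 + 42x
matching coefficients of g against c_0 f + c_1 Df + … from the top degree down determines the c_i
solution: c_0 = -2, c_1 = -2, c_2 = -1/2, c_3 = 2

p(D) = -2·I − 2·D − (1/2)·D^2 + 2·D^3, i.e. c_0 = -2, c_1 = -2, c_2 = -1/2, c_3 = 2


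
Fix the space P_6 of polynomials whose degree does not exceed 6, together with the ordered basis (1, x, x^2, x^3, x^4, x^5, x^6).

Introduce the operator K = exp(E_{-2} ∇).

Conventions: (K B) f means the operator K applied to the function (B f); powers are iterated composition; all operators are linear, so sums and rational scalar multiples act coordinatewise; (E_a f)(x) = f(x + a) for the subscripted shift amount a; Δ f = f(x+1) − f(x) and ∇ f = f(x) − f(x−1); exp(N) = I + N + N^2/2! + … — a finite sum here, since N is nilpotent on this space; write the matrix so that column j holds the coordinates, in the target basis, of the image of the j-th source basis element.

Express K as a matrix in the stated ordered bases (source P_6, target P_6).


the matrix is [[1, 1, -4, 5, 57, -548, 1967]; [0, 1, 2, -12, 20, 285, -3288]; [0, 0, 1, 3, -24, 50, 855]; [0, 0, 0, 1, 4, -40, 100]; [0, 0, 0, 0, 1, 5, -60]; [0, 0, 0, 0, 0, 1, 6]; [0, 0, 0, 0, 0, 0, 1]] (rows listed top to bottom)

image of 1: 1
image of x: x + 1
image of x^2: x^2 + 2x - 4
image of x^3: x^3 + 3x^2 - 12x + 5
image of x^4: x^4 + 4x^3 - 24x^2 + 20x + 57
image of x^5: x^5 + 5x^4 - 40x^3 + 50x^2 + 285x - 548
image of x^6: x^6 + 6x^5 - 60x^4 + 100x^3 + 855x^2 - 3288x + 1967
each image's coordinates form column j of the matrix


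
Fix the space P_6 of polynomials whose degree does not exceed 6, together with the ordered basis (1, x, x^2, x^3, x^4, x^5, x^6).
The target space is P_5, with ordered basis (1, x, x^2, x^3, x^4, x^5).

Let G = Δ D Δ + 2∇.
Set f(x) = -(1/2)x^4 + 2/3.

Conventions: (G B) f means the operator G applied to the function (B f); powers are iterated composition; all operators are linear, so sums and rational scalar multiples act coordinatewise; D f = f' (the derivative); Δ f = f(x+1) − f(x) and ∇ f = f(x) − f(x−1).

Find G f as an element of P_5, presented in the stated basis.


g(x) = -4x^3 + 6x^2 - 16x - 11

Δ f = -2x^3 - 3x^2 - 2x - 1/2
D Δ f = -6x^2 - 6x - 2
Δ D Δ f = -12x - 12
∇ f = -2x^3 + 3x^2 - 2x + 1/2
(2∇) f = -4x^3 + 6x^2 - 4x + 1
(Δ D Δ + 2∇) f = -4x^3 + 6x^2 - 16x - 11


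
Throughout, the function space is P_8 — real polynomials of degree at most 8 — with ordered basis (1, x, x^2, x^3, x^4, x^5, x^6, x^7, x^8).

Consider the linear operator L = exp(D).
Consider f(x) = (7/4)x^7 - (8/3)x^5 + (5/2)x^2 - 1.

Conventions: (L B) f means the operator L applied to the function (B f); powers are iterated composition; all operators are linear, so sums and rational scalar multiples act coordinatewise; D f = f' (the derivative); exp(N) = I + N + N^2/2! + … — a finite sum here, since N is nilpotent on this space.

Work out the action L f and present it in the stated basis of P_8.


order-1 term: (49/4)x^6 - (40/3)x^4 + 5x
order-2 term: (147/4)x^5 - (80/3)x^3 + 5/2
order-3 term: (245/4)x^4 - (80/3)x^2
order-4 term: (245/4)x^3 - (40/3)x
order-5 term: (147/4)x^2 - 8/3
order-6 term: (49/4)x
order-7 term: 7/4
the series for exp(D) f terminates at order 7
exp(D) f = (7/4)x^7 + (49/4)x^6 + (409/12)x^5 + (575/12)x^4 + (415/12)x^3 + (151/12)x^2 + (47/12)x + 7/12

the result is g(x) = (7/4)x^7 + (49/4)x^6 + (409/12)x^5 + (575/12)x^4 + (415/12)x^3 + (151/12)x^2 + (47/12)x + 7/12


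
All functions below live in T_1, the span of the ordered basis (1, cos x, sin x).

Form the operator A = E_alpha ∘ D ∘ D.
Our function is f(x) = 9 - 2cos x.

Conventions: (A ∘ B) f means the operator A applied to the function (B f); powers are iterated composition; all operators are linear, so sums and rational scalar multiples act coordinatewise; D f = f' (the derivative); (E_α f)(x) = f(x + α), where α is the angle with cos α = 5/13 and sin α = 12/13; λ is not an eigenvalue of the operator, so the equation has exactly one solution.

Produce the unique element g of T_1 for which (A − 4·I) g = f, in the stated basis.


g(x) = -9/4 + (38/87)cos x + (8/87)sin x

write g with unknown coordinates in the stated basis and equate coefficients in (A − 4·I) g = f
solving from the highest basis element down gives g = -9/4 + (38/87)cos x + (8/87)sin x
check: A g = -(22/87)cos x + (32/87)sin x
so A g − 4·g = 9 - 2cos x = f ✓


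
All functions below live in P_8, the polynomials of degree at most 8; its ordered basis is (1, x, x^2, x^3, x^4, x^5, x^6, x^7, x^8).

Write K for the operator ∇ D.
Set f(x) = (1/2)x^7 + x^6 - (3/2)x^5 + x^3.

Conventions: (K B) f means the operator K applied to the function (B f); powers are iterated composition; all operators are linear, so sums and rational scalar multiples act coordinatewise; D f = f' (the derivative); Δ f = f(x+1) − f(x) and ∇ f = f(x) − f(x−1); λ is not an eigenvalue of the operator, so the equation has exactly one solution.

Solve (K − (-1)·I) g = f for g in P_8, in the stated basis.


write g with unknown coordinates in the stated basis and equate coefficients in (K − (-1)·I) g = f
solving from the highest basis element down gives g = (1/2)x^7 + x^6 - (45/2)x^5 + (45/2)x^4 + 441x^3 - (1905/2)x^2 - 1917x + 3023
check: K g = 21x^5 - (45/2)x^4 - 440x^3 + (1905/2)x^2 + 1917x - 3023
so K g − (-1)·g = (1/2)x^7 + x^6 - (3/2)x^5 + x^3 = f ✓

the image equals g(x) = (1/2)x^7 + x^6 - (45/2)x^5 + (45/2)x^4 + 441x^3 - (1905/2)x^2 - 1917x + 3023


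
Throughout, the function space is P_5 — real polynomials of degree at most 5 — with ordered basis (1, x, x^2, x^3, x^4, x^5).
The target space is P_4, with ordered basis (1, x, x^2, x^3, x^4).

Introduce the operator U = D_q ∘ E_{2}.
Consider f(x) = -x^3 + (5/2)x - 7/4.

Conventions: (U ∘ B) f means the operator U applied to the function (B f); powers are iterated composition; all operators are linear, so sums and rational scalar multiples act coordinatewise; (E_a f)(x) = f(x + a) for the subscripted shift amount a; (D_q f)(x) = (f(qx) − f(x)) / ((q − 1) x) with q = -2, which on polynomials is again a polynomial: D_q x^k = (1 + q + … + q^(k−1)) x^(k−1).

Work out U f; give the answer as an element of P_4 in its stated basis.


E_{2} f = -x^3 - 6x^2 - (19/2)x - 19/4
D_q E_{2} f = -3x^2 + 6x - 19/2

g(x) = -3x^2 + 6x - 19/2


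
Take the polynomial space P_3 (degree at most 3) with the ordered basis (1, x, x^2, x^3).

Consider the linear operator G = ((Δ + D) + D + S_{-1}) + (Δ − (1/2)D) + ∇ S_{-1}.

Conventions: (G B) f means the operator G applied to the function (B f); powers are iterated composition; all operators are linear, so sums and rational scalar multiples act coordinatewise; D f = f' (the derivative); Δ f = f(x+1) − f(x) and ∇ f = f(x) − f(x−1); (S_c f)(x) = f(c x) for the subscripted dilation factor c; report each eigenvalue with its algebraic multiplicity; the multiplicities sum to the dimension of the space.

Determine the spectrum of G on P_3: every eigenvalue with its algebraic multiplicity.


λ = -1 (multiplicity 2), λ = 1 (multiplicity 2)

image of 1: 1
image of x: -x + 5/2
image of x^2: x^2 + 9x + 1
image of x^3: -x^3 + (15/2)x^2 + 9x + 1
the matrix is upper triangular; its diagonal is (1, -1, 1, -1)
for a triangular matrix the eigenvalues are the diagonal entries, with algebraic multiplicity their repetition count


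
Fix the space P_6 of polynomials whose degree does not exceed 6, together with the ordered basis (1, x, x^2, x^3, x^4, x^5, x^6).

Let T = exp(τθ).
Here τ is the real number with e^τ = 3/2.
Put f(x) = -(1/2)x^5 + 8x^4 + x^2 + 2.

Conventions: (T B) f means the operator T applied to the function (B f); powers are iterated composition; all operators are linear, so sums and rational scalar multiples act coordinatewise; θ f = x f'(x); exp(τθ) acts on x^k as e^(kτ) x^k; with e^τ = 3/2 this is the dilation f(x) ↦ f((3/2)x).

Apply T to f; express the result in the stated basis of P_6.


exp(τθ) x^k = e^(kτ) x^k; with e^τ = 3/2 this sends x^k to (3/2)^k x^k
x^2 ↦ 9/4 x^2
x^4 ↦ 81/16 x^4
x^5 ↦ 243/32 x^5
applying this coordinatewise to f: exp(τθ) f = -(243/64)x^5 + (81/2)x^4 + (9/4)x^2 + 2

the image equals g(x) = -(243/64)x^5 + (81/2)x^4 + (9/4)x^2 + 2


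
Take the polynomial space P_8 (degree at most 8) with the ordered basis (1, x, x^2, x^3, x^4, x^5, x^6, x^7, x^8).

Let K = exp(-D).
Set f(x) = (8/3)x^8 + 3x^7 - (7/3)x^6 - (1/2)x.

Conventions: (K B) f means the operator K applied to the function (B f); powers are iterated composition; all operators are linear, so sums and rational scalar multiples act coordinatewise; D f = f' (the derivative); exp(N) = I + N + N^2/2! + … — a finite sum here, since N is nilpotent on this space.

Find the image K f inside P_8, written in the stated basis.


order-1 term: -(64/3)x^7 - 21x^6 + 14x^5 + 1/2
order-2 term: (224/3)x^6 + 63x^5 - 35x^4
order-3 term: -(448/3)x^5 - 105x^4 + (140/3)x^3
order-4 term: (560/3)x^4 + 105x^3 - 35x^2
order-5 term: -(448/3)x^3 - 63x^2 + 14x
order-6 term: (224/3)x^2 + 21x - 7/3
order-7 term: -(64/3)x - 3
order-8 term: 8/3
the series for exp(-D) f terminates at order 8
exp(-D) f = (8/3)x^8 - (55/3)x^7 + (154/3)x^6 - (217/3)x^5 + (140/3)x^4 + (7/3)x^3 - (70/3)x^2 + (79/6)x - 13/6

g(x) = (8/3)x^8 - (55/3)x^7 + (154/3)x^6 - (217/3)x^5 + (140/3)x^4 + (7/3)x^3 - (70/3)x^2 + (79/6)x - 13/6


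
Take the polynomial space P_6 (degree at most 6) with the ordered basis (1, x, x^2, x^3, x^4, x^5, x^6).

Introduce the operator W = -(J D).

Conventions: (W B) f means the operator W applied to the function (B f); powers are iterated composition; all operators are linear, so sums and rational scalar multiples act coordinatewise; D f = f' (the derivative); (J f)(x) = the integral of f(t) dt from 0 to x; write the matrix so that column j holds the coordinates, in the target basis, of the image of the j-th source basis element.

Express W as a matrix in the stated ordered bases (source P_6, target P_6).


the matrix is [[0, 0, 0, 0, 0, 0, 0]; [0, -1, 0, 0, 0, 0, 0]; [0, 0, -1, 0, 0, 0, 0]; [0, 0, 0, -1, 0, 0, 0]; [0, 0, 0, 0, -1, 0, 0]; [0, 0, 0, 0, 0, -1, 0]; [0, 0, 0, 0, 0, 0, -1]] (rows listed top to bottom)

image of 1: 0
image of x: -x
image of x^2: -x^2
image of x^3: -x^3
image of x^4: -x^4
image of x^5: -x^5
image of x^6: -x^6
each image's coordinates form column j of the matrix


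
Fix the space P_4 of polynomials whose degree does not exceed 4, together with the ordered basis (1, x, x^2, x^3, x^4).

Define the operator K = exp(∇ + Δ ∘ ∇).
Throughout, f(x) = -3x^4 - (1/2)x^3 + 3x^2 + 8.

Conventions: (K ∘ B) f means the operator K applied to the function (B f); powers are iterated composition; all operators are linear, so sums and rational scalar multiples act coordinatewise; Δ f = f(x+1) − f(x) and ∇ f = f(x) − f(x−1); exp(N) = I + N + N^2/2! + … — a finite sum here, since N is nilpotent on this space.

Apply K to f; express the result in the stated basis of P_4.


g(x) = -3x^4 - (25/2)x^3 - (69/2)x^2 - 57x - 67/2

order-1 term: -12x^3 - (39/2)x^2 - (15/2)x - 1/2
order-2 term: -18x^2 - (75/2)x - 39/2
order-3 term: -12x - 37/2
order-4 term: -3
the series for exp(∇ + Δ ∘ ∇) f terminates at order 4
exp(∇ + Δ ∘ ∇) f = -3x^4 - (25/2)x^3 - (69/2)x^2 - 57x - 67/2


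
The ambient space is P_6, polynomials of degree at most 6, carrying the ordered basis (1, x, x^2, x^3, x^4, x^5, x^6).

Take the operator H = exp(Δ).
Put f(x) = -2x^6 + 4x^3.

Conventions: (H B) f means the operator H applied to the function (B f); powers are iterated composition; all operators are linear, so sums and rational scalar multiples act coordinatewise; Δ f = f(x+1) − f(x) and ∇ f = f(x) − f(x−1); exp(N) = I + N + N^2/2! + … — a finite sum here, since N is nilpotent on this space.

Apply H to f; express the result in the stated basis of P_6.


order-1 term: -12x^5 - 30x^4 - 40x^3 - 18x^2 + 2
order-2 term: -30x^4 - 120x^3 - 210x^2 - 168x - 50
order-3 term: -40x^3 - 180x^2 - 300x - 176
order-4 term: -30x^2 - 120x - 130
order-5 term: -12x - 30
order-6 term: -2
the series for exp(Δ) f terminates at order 6
exp(Δ) f = -2x^6 - 12x^5 - 60x^4 - 196x^3 - 438x^2 - 600x - 386

the result is g(x) = -2x^6 - 12x^5 - 60x^4 - 196x^3 - 438x^2 - 600x - 386


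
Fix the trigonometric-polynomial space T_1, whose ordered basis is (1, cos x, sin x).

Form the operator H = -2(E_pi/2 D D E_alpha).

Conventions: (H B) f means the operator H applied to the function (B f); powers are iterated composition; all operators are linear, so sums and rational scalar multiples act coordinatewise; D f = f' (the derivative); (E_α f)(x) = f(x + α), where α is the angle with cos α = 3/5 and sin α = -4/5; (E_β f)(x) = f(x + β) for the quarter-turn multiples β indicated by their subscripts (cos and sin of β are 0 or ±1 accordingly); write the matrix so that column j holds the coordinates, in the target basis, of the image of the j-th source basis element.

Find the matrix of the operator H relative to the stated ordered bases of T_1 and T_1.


image of 1: 0
image of cos x: (8/5)cos x - (6/5)sin x
image of sin x: (6/5)cos x + (8/5)sin x
each image's coordinates form column j of the matrix

the matrix is [[0, 0, 0]; [0, 8/5, 6/5]; [0, -6/5, 8/5]] (rows listed top to bottom)


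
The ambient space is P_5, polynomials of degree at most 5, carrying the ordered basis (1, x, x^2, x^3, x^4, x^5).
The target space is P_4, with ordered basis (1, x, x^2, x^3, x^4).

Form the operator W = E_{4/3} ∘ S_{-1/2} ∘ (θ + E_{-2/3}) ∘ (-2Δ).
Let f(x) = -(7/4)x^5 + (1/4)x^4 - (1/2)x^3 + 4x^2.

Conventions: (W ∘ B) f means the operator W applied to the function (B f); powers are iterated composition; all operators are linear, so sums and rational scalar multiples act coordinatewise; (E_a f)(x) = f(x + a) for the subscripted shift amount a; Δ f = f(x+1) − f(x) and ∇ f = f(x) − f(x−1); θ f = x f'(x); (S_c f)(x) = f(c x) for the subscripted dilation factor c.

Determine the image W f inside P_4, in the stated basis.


the result is g(x) = (175/32)x^4 + (37/2)x^3 + (445/12)x^2 + (1103/18)x + 3719/81

Δ f = -(35/4)x^4 - (33/2)x^3 - (35/2)x^2 - (5/4)x + 2
(-2Δ) f = (35/2)x^4 + 33x^3 + 35x^2 + (5/2)x - 4
θ (-2Δ) f = 70x^4 + 99x^3 + 70x^2 + (5/2)x
E_{-2/3} (-2Δ) f = (35/2)x^4 - (41/3)x^3 + (47/3)x^2 - (1129/54)x + 289/81
(θ + E_{-2/3}) (-2Δ) f = (175/2)x^4 + (256/3)x^3 + (257/3)x^2 - (497/27)x + 289/81
S_{-1/2} (θ + E_{-2/3}) (-2Δ) f = (175/32)x^4 - (32/3)x^3 + (257/12)x^2 + (497/54)x + 289/81
E_{4/3} S_{-1/2} (θ + E_{-2/3}) (-2Δ) f = (175/32)x^4 + (37/2)x^3 + (445/12)x^2 + (1103/18)x + 3719/81


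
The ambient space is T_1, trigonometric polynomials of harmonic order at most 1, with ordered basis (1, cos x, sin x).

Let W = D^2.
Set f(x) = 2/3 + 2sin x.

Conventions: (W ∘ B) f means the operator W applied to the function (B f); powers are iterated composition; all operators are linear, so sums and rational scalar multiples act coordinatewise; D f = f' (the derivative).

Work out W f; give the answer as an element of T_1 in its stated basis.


D f = 2cos x
D D f = -2sin x

g(x) = -2sin x


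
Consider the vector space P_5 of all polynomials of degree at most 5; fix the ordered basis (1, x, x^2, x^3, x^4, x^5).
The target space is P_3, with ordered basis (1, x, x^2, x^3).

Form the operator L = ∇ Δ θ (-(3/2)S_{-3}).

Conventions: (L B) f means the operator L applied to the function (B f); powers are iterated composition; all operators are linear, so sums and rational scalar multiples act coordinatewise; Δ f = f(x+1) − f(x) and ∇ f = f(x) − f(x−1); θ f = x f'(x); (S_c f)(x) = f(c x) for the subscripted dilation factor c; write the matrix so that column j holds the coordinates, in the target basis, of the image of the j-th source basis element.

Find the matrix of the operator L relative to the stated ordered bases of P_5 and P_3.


the matrix is [[0, 0, -54, 0, -972, 0]; [0, 0, 0, 729, 0, 18225]; [0, 0, 0, 0, -5832, 0]; [0, 0, 0, 0, 0, 36450]] (rows listed top to bottom)

image of 1: 0
image of x: 0
image of x^2: -54
image of x^3: 729x
image of x^4: -5832x^2 - 972
image of x^5: 36450x^3 + 18225x
each image's coordinates form column j of the matrix


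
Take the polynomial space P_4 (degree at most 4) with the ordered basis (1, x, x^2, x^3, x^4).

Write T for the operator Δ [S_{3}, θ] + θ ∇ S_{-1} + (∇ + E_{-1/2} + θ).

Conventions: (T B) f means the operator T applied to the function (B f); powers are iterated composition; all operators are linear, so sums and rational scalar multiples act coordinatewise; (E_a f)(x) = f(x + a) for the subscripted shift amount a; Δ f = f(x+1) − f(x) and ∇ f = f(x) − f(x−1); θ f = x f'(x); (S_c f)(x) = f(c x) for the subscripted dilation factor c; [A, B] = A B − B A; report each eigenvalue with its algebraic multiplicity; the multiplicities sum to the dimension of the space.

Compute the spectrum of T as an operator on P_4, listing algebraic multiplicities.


λ = 1 (multiplicity 1), λ = 2 (multiplicity 1), λ = 3 (multiplicity 1), λ = 4 (multiplicity 1), λ = 5 (multiplicity 1)

image of 1: 1
image of x: 2x + 1/2
image of x^2: 3x^2 + 3x - 3/4
image of x^3: 4x^3 - (9/2)x^2 + (3/4)x + 7/8
image of x^4: 5x^4 + 14x^3 - (33/2)x^2 + (15/2)x - 15/16
the matrix is upper triangular; its diagonal is (1, 2, 3, 4, 5)
for a triangular matrix the eigenvalues are the diagonal entries, with algebraic multiplicity their repetition count


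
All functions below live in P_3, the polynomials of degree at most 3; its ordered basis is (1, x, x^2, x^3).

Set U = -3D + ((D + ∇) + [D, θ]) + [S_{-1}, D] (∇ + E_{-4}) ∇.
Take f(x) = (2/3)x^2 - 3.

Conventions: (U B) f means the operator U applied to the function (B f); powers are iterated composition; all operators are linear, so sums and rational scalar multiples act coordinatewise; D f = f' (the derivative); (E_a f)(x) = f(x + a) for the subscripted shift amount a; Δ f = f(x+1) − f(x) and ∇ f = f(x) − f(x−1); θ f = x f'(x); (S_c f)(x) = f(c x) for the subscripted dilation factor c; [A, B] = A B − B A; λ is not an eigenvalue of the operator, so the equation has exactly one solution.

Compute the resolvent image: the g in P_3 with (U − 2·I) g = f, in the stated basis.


write g with unknown coordinates in the stated basis and equate coefficients in (U − 2·I) g = f
solving from the highest basis element down gives g = -(1/3)x^2 + 1
check: U g = -1
so U g − 2·g = (2/3)x^2 - 3 = f ✓

g(x) = -(1/3)x^2 + 1
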